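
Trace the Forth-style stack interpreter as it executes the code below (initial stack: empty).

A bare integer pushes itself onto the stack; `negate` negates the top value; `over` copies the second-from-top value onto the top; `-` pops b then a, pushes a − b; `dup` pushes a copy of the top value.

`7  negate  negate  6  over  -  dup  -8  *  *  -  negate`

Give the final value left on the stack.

-15

7       7
negate  -7
negate  7
6       7 6
over    7 6 7
-       7 -1
dup     7 -1 -1
-8      7 -1 -1 -8
*       7 -1 8
*       7 -8
-       15
negate  -15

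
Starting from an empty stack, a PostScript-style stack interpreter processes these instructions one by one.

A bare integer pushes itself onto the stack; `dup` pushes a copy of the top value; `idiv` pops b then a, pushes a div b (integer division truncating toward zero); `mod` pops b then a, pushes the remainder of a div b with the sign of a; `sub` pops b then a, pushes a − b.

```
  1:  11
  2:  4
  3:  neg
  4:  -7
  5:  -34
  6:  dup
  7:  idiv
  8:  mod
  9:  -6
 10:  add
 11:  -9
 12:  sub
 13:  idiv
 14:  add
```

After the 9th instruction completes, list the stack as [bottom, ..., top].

11   → [11]
4    → [11, 4]
neg  → [11, -4]
-7   → [11, -4, -7]
-34  → [11, -4, -7, -34]
dup  → [11, -4, -7, -34, -34]
idiv → [11, -4, -7, 1]
mod  → [11, -4, 0]
-6   → [11, -4, 0, -6]

[11, -4, 0, -6]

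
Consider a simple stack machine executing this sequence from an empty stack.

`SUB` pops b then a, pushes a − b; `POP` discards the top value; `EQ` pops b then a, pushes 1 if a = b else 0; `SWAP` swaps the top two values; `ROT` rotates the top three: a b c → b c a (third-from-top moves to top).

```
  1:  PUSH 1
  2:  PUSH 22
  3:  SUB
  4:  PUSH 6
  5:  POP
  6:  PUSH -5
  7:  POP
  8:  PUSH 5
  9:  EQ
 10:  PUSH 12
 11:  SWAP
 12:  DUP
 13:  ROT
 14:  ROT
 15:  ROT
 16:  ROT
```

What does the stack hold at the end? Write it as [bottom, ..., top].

PUSH 1  : 1
PUSH 22 : 1 22
SUB     : -21
PUSH 6  : -21 6
POP     : -21
PUSH -5 : -21 -5
POP     : -21
PUSH 5  : -21 5
EQ      : 0
PUSH 12 : 0 12
SWAP    : 12 0
DUP     : 12 0 0
ROT     : 0 0 12
ROT     : 0 12 0
ROT     : 12 0 0
ROT     : 0 0 12

[0, 0, 12]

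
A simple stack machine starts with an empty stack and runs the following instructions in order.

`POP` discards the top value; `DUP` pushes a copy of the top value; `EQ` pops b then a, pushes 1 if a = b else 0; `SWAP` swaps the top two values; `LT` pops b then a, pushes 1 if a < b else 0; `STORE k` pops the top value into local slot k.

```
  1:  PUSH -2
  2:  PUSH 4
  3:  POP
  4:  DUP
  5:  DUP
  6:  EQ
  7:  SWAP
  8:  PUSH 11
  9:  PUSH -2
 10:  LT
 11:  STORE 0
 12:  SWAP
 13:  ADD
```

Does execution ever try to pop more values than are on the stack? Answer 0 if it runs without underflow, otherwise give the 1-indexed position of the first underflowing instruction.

0

PUSH -2  [-2]
PUSH 4   [-2, 4]
POP      [-2]
DUP      [-2, -2]
DUP      [-2, -2, -2]
EQ       [-2, 1]
SWAP     [1, -2]
PUSH 11  [1, -2, 11]
PUSH -2  [1, -2, 11, -2]
LT       [1, -2, 0]
STORE 0  [1, -2]
SWAP     [-2, 1]
ADD      [-1]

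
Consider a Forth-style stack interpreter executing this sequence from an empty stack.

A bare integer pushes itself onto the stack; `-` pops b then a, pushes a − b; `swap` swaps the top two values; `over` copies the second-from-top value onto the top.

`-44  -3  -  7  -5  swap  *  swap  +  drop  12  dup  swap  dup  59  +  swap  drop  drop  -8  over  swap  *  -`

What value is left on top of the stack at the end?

-44  : [-44]
-3   : [-44, -3]
-    : [-41]
7    : [-41, 7]
-5   : [-41, 7, -5]
swap : [-41, -5, 7]
*    : [-41, -35]
swap : [-35, -41]
+    : [-76]
drop : []
12   : [12]
dup  : [12, 12]
swap : [12, 12]
dup  : [12, 12, 12]
59   : [12, 12, 12, 59]
+    : [12, 12, 71]
swap : [12, 71, 12]
drop : [12, 71]
drop : [12]
-8   : [12, -8]
over : [12, -8, 12]
swap : [12, 12, -8]
*    : [12, -96]
-    : [108]

108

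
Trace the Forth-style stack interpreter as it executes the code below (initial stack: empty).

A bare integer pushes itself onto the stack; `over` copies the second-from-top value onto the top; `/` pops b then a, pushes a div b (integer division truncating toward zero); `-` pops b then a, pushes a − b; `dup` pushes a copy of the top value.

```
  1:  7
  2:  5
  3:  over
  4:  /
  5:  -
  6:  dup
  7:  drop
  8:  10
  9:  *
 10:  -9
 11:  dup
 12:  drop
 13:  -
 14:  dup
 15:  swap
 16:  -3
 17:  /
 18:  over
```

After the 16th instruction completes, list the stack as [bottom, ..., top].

7    -> [7]
5    -> [7, 5]
over -> [7, 5, 7]
/    -> [7, 0]
-    -> [7]
dup  -> [7, 7]
drop -> [7]
10   -> [7, 10]
*    -> [70]
-9   -> [70, -9]
dup  -> [70, -9, -9]
drop -> [70, -9]
-    -> [79]
dup  -> [79, 79]
swap -> [79, 79]
-3   -> [79, 79, -3]

[79, 79, -3]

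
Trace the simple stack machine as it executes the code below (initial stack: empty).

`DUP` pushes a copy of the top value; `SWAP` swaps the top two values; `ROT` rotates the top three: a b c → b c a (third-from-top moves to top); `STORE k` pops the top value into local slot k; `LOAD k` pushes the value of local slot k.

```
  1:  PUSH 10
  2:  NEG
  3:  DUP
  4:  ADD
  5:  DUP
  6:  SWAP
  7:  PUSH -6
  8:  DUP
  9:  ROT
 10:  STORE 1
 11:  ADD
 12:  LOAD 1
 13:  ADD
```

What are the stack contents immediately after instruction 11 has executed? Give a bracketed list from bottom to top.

PUSH 10 → [10]
NEG     → [-10]
DUP     → [-10, -10]
ADD     → [-20]
DUP     → [-20, -20]
SWAP    → [-20, -20]
PUSH -6 → [-20, -20, -6]
DUP     → [-20, -20, -6, -6]
ROT     → [-20, -6, -6, -20]
STORE 1 → [-20, -6, -6]
ADD     → [-20, -12]

[-20, -12]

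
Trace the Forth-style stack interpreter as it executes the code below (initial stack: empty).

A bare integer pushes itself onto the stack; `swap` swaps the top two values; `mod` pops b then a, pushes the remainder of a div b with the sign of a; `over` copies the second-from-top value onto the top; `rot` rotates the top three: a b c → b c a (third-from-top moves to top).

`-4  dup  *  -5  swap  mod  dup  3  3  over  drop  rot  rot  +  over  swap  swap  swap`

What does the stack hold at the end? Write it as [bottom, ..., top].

[-5, 3, 3, -2]

-4   : [-4]
dup  : [-4, -4]
*    : [16]
-5   : [16, -5]
swap : [-5, 16]
mod  : [-5]
dup  : [-5, -5]
3    : [-5, -5, 3]
3    : [-5, -5, 3, 3]
over : [-5, -5, 3, 3, 3]
drop : [-5, -5, 3, 3]
rot  : [-5, 3, 3, -5]
rot  : [-5, 3, -5, 3]
+    : [-5, 3, -2]
over : [-5, 3, -2, 3]
swap : [-5, 3, 3, -2]
swap : [-5, 3, -2, 3]
swap : [-5, 3, 3, -2]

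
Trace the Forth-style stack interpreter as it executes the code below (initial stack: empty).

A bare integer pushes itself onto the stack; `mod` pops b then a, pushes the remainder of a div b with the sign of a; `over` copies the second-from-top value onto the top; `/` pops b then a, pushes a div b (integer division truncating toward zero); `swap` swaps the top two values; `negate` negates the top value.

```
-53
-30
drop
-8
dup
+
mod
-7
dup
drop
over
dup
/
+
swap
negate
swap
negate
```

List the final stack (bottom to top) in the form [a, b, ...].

[5, 6]

-53    : [-53]
-30    : [-53, -30]
drop   : [-53]
-8     : [-53, -8]
dup    : [-53, -8, -8]
+      : [-53, -16]
mod    : [-5]
-7     : [-5, -7]
dup    : [-5, -7, -7]
drop   : [-5, -7]
over   : [-5, -7, -5]
dup    : [-5, -7, -5, -5]
/      : [-5, -7, 1]
+      : [-5, -6]
swap   : [-6, -5]
negate : [-6, 5]
swap   : [5, -6]
negate : [5, 6]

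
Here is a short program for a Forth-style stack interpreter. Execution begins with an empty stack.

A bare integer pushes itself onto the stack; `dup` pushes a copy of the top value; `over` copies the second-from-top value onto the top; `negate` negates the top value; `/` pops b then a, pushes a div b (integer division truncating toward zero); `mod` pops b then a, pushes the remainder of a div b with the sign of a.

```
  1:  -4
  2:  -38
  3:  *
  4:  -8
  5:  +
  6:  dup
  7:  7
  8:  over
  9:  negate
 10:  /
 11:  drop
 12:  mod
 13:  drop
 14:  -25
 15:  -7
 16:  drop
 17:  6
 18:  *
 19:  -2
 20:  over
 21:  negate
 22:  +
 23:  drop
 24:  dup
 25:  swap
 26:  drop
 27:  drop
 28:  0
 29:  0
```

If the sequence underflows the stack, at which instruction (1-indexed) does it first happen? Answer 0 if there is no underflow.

0

-4      [-4]
-38     [-4, -38]
*       [152]
-8      [152, -8]
+       [144]
dup     [144, 144]
7       [144, 144, 7]
over    [144, 144, 7, 144]
negate  [144, 144, 7, -144]
/       [144, 144, 0]
drop    [144, 144]
mod     [0]
drop    []
-25     [-25]
-7      [-25, -7]
drop    [-25]
6       [-25, 6]
*       [-150]
-2      [-150, -2]
over    [-150, -2, -150]
negate  [-150, -2, 150]
+       [-150, 148]
drop    [-150]
dup     [-150, -150]
swap    [-150, -150]
drop    [-150]
drop    []
0       [0]
0       [0, 0]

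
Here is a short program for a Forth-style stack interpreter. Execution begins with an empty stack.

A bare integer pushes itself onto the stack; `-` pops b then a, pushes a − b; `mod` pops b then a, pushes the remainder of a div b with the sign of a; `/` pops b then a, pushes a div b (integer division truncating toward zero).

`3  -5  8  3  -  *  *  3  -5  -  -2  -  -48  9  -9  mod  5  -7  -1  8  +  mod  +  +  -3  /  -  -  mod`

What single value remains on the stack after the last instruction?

3    3
-5   3 -5
8    3 -5 8
3    3 -5 8 3
-    3 -5 5
*    3 -25
*    -75
3    -75 3
-5   -75 3 -5
-    -75 8
-2   -75 8 -2
-    -75 10
-48  -75 10 -48
9    -75 10 -48 9
-9   -75 10 -48 9 -9
mod  -75 10 -48 0
5    -75 10 -48 0 5
-7   -75 10 -48 0 5 -7
-1   -75 10 -48 0 5 -7 -1
8    -75 10 -48 0 5 -7 -1 8
+    -75 10 -48 0 5 -7 7
mod  -75 10 -48 0 5 0
+    -75 10 -48 0 5
+    -75 10 -48 5
-3   -75 10 -48 5 -3
/    -75 10 -48 -1
-    -75 10 -47
-    -75 57
mod  -18

-18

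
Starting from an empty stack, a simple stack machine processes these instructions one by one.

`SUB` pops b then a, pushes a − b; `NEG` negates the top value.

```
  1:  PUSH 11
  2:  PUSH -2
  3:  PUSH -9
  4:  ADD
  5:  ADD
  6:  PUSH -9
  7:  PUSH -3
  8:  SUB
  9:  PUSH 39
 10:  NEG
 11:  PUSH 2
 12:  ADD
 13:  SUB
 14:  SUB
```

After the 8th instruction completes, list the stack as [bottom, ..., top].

PUSH 11 -> [11]
PUSH -2 -> [11, -2]
PUSH -9 -> [11, -2, -9]
ADD     -> [11, -11]
ADD     -> [0]
PUSH -9 -> [0, -9]
PUSH -3 -> [0, -9, -3]
SUB     -> [0, -6]

[0, -6]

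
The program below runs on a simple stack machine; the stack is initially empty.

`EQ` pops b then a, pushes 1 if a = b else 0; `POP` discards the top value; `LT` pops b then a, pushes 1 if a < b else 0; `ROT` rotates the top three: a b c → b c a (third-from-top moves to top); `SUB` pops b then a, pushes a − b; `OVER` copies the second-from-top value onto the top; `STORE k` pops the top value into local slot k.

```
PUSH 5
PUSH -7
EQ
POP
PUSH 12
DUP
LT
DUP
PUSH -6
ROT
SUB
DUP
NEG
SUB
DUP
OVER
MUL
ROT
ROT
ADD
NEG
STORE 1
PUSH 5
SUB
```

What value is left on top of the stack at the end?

PUSH 5   [5]
PUSH -7  [5, -7]
EQ       [0]
POP      []
PUSH 12  [12]
DUP      [12, 12]
LT       [0]
DUP      [0, 0]
PUSH -6  [0, 0, -6]
ROT      [0, -6, 0]
SUB      [0, -6]
DUP      [0, -6, -6]
NEG      [0, -6, 6]
SUB      [0, -12]
DUP      [0, -12, -12]
OVER     [0, -12, -12, -12]
MUL      [0, -12, 144]
ROT      [-12, 144, 0]
ROT      [144, 0, -12]
ADD      [144, -12]
NEG      [144, 12]
STORE 1  [144]
PUSH 5   [144, 5]
SUB      [139]

139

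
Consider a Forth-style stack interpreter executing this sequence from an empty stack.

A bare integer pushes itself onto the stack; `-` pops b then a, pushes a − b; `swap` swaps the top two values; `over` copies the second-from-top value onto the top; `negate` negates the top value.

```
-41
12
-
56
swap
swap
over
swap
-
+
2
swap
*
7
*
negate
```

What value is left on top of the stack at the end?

2268

-41    → -41
12     → -41 12
-      → -53
56     → -53 56
swap   → 56 -53
swap   → -53 56
over   → -53 56 -53
swap   → -53 -53 56
-      → -53 -109
+      → -162
2      → -162 2
swap   → 2 -162
*      → -324
7      → -324 7
*      → -2268
negate → 2268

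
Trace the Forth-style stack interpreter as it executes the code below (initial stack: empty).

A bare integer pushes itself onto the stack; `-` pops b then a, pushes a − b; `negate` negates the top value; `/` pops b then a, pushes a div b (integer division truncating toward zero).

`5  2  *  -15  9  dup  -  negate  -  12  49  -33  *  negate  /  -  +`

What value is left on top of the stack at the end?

5       5
2       5 2
*       10
-15     10 -15
9       10 -15 9
dup     10 -15 9 9
-       10 -15 0
negate  10 -15 0
-       10 -15
12      10 -15 12
49      10 -15 12 49
-33     10 -15 12 49 -33
*       10 -15 12 -1617
negate  10 -15 12 1617
/       10 -15 0
-       10 -15
+       -5

-5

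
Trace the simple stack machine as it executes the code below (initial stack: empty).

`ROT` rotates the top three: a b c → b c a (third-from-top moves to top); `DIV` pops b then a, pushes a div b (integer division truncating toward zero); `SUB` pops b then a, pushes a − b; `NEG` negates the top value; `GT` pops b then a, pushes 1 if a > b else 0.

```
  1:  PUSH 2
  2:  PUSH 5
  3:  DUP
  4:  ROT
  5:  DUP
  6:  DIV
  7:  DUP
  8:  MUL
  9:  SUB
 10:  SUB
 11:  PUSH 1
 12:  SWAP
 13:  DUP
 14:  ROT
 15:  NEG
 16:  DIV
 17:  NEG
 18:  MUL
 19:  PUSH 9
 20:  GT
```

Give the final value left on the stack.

PUSH 2 : 2
PUSH 5 : 2 5
DUP    : 2 5 5
ROT    : 5 5 2
DUP    : 5 5 2 2
DIV    : 5 5 1
DUP    : 5 5 1 1
MUL    : 5 5 1
SUB    : 5 4
SUB    : 1
PUSH 1 : 1 1
SWAP   : 1 1
DUP    : 1 1 1
ROT    : 1 1 1
NEG    : 1 1 -1
DIV    : 1 -1
NEG    : 1 1
MUL    : 1
PUSH 9 : 1 9
GT     : 0

0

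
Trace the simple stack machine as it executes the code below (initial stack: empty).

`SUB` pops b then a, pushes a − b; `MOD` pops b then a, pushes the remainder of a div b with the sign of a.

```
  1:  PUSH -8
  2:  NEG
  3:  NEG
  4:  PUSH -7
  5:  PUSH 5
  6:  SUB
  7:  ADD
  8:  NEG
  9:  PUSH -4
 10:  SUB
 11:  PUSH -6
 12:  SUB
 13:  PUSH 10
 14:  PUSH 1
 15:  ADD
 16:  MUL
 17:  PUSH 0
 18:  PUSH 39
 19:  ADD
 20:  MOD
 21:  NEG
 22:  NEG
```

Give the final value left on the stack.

18

PUSH -8  -8
NEG      8
NEG      -8
PUSH -7  -8 -7
PUSH 5   -8 -7 5
SUB      -8 -12
ADD      -20
NEG      20
PUSH -4  20 -4
SUB      24
PUSH -6  24 -6
SUB      30
PUSH 10  30 10
PUSH 1   30 10 1
ADD      30 11
MUL      330
PUSH 0   330 0
PUSH 39  330 0 39
ADD      330 39
MOD      18
NEG      -18
NEG      18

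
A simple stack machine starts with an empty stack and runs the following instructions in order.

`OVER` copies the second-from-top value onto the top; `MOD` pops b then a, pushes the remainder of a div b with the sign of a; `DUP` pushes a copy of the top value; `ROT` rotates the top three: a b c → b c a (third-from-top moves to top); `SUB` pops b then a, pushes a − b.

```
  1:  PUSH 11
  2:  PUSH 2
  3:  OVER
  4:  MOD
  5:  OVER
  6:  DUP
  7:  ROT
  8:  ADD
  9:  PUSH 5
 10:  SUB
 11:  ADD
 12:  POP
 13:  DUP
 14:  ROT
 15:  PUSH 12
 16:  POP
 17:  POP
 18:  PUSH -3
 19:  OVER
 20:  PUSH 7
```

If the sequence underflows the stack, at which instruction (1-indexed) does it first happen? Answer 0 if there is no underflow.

PUSH 11 -> [11]
PUSH 2  -> [11, 2]
OVER    -> [11, 2, 11]
MOD     -> [11, 2]
OVER    -> [11, 2, 11]
DUP     -> [11, 2, 11, 11]
ROT     -> [11, 11, 11, 2]
ADD     -> [11, 11, 13]
PUSH 5  -> [11, 11, 13, 5]
SUB     -> [11, 11, 8]
ADD     -> [11, 19]
POP     -> [11]
DUP     -> [11, 11]
ROT  — needs 3 operands, stack has 2 → underflow

14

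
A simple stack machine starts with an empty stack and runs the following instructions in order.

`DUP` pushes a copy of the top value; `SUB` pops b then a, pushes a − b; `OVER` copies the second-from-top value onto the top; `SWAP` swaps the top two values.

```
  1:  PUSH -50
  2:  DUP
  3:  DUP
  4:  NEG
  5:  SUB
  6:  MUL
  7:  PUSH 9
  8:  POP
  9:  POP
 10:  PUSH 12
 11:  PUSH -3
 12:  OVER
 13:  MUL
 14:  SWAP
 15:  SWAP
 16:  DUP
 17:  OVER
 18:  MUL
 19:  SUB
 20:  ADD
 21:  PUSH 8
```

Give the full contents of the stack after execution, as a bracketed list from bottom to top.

[-1320, 8]

PUSH -50  -50
DUP       -50 -50
DUP       -50 -50 -50
NEG       -50 -50 50
SUB       -50 -100
MUL       5000
PUSH 9    5000 9
POP       5000
POP       (empty)
PUSH 12   12
PUSH -3   12 -3
OVER      12 -3 12
MUL       12 -36
SWAP      -36 12
SWAP      12 -36
DUP       12 -36 -36
OVER      12 -36 -36 -36
MUL       12 -36 1296
SUB       12 -1332
ADD       -1320
PUSH 8    -1320 8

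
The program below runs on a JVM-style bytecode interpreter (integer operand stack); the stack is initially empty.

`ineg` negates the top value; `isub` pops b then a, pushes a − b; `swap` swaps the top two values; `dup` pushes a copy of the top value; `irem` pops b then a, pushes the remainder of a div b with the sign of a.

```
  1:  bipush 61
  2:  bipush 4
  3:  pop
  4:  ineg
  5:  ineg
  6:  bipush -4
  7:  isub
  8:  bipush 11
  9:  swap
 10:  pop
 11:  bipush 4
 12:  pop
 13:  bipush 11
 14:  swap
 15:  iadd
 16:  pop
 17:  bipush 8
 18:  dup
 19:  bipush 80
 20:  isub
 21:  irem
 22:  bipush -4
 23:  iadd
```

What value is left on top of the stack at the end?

bipush 61  [61]
bipush 4   [61, 4]
pop        [61]
ineg       [-61]
ineg       [61]
bipush -4  [61, -4]
isub       [65]
bipush 11  [65, 11]
swap       [11, 65]
pop        [11]
bipush 4   [11, 4]
pop        [11]
bipush 11  [11, 11]
swap       [11, 11]
iadd       [22]
pop        []
bipush 8   [8]
dup        [8, 8]
bipush 80  [8, 8, 80]
isub       [8, -72]
irem       [8]
bipush -4  [8, -4]
iadd       [4]

4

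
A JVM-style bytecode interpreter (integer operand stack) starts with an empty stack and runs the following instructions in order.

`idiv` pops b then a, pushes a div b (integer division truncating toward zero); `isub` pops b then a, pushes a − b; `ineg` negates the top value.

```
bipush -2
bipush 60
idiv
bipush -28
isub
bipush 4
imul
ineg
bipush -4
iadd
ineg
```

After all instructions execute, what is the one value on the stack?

bipush -2  : [-2]
bipush 60  : [-2, 60]
idiv       : [0]
bipush -28 : [0, -28]
isub       : [28]
bipush 4   : [28, 4]
imul       : [112]
ineg       : [-112]
bipush -4  : [-112, -4]
iadd       : [-116]
ineg       : [116]

116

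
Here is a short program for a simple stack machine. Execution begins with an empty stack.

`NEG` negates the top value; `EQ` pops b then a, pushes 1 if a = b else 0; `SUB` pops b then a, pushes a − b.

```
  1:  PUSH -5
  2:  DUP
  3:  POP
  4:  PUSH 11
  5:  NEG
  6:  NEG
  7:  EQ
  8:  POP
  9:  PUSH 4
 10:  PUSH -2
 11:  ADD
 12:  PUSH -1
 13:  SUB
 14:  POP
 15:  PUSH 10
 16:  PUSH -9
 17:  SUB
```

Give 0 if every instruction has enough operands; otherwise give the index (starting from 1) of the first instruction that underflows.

PUSH -5 : -5
DUP     : -5 -5
POP     : -5
PUSH 11 : -5 11
NEG     : -5 -11
NEG     : -5 11
EQ      : 0
POP     : (empty)
PUSH 4  : 4
PUSH -2 : 4 -2
ADD     : 2
PUSH -1 : 2 -1
SUB     : 3
POP     : (empty)
PUSH 10 : 10
PUSH -9 : 10 -9
SUB     : 19

0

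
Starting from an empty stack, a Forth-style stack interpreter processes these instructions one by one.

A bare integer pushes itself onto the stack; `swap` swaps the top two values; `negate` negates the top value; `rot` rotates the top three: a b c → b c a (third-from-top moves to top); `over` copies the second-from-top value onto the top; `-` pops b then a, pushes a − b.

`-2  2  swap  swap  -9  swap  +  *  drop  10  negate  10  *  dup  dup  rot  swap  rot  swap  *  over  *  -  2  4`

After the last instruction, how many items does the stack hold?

3

-2     : -2
2      : -2 2
swap   : 2 -2
swap   : -2 2
-9     : -2 2 -9
swap   : -2 -9 2
+      : -2 -7
*      : 14
drop   : (empty)
10     : 10
negate : -10
10     : -10 10
*      : -100
dup    : -100 -100
dup    : -100 -100 -100
rot    : -100 -100 -100
swap   : -100 -100 -100
rot    : -100 -100 -100
swap   : -100 -100 -100
*      : -100 10000
over   : -100 10000 -100
*      : -100 -1000000
-      : 999900
2      : 999900 2
4      : 999900 2 4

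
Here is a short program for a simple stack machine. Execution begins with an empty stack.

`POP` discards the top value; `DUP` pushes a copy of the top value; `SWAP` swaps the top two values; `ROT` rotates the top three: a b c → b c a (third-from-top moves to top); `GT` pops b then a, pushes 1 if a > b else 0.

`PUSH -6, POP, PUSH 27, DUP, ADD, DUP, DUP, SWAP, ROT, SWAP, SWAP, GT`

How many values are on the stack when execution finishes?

2

PUSH -6 : [-6]
POP     : []
PUSH 27 : [27]
DUP     : [27, 27]
ADD     : [54]
DUP     : [54, 54]
DUP     : [54, 54, 54]
SWAP    : [54, 54, 54]
ROT     : [54, 54, 54]
SWAP    : [54, 54, 54]
SWAP    : [54, 54, 54]
GT      : [54, 0]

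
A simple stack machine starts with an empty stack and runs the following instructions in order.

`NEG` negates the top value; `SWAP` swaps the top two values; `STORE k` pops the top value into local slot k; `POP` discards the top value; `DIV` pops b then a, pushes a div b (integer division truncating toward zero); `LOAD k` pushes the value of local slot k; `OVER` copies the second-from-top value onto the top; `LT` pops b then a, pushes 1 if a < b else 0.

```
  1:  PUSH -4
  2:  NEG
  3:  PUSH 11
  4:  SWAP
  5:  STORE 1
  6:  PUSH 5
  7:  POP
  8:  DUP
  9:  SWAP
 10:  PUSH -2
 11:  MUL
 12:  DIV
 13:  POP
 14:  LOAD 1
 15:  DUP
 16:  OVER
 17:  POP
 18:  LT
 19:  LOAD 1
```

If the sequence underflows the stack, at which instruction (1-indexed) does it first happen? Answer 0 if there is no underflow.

0

PUSH -4 : [-4]
NEG     : [4]
PUSH 11 : [4, 11]
SWAP    : [11, 4]
STORE 1 : [11]
PUSH 5  : [11, 5]
POP     : [11]
DUP     : [11, 11]
SWAP    : [11, 11]
PUSH -2 : [11, 11, -2]
MUL     : [11, -22]
DIV     : [0]
POP     : []
LOAD 1  : [4]
DUP     : [4, 4]
OVER    : [4, 4, 4]
POP     : [4, 4]
LT      : [0]
LOAD 1  : [0, 4]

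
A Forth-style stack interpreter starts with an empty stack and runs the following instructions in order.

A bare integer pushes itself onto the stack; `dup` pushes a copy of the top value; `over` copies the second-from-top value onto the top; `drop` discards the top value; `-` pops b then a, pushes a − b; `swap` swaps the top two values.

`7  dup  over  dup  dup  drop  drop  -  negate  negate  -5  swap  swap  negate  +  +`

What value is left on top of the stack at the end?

12

7       [7]
dup     [7, 7]
over    [7, 7, 7]
dup     [7, 7, 7, 7]
dup     [7, 7, 7, 7, 7]
drop    [7, 7, 7, 7]
drop    [7, 7, 7]
-       [7, 0]
negate  [7, 0]
negate  [7, 0]
-5      [7, 0, -5]
swap    [7, -5, 0]
swap    [7, 0, -5]
negate  [7, 0, 5]
+       [7, 5]
+       [12]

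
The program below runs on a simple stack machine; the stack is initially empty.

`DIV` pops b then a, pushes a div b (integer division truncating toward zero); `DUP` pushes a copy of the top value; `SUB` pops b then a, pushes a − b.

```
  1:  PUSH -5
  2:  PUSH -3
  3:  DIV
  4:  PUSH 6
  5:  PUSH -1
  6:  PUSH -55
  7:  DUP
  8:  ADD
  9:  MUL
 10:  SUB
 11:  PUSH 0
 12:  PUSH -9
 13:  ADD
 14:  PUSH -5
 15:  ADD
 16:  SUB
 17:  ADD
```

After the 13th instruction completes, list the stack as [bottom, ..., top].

[1, -104, -9]

PUSH -5  -> [-5]
PUSH -3  -> [-5, -3]
DIV      -> [1]
PUSH 6   -> [1, 6]
PUSH -1  -> [1, 6, -1]
PUSH -55 -> [1, 6, -1, -55]
DUP      -> [1, 6, -1, -55, -55]
ADD      -> [1, 6, -1, -110]
MUL      -> [1, 6, 110]
SUB      -> [1, -104]
PUSH 0   -> [1, -104, 0]
PUSH -9  -> [1, -104, 0, -9]
ADD      -> [1, -104, -9]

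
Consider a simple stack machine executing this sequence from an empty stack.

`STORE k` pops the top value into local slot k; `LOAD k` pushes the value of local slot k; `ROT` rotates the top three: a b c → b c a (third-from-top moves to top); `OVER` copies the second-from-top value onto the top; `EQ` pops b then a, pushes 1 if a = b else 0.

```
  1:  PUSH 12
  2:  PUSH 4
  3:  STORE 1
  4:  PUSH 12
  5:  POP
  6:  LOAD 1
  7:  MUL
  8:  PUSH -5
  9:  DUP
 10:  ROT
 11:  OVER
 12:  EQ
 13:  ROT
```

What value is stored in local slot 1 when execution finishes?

4

PUSH 12 : 12
PUSH 4  : 12 4
STORE 1 : 12
PUSH 12 : 12 12
POP     : 12
LOAD 1  : 12 4
MUL     : 48
PUSH -5 : 48 -5
DUP     : 48 -5 -5
ROT     : -5 -5 48
OVER    : -5 -5 48 -5
EQ      : -5 -5 0
ROT     : -5 0 -5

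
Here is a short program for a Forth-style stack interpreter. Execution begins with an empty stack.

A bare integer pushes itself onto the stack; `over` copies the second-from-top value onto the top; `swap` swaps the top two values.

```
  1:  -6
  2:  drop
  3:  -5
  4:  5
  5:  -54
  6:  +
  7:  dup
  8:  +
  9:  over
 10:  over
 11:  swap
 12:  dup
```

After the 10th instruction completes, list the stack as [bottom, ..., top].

[-5, -98, -5, -98]

-6    -6
drop  (empty)
-5    -5
5     -5 5
-54   -5 5 -54
+     -5 -49
dup   -5 -49 -49
+     -5 -98
over  -5 -98 -5
over  -5 -98 -5 -98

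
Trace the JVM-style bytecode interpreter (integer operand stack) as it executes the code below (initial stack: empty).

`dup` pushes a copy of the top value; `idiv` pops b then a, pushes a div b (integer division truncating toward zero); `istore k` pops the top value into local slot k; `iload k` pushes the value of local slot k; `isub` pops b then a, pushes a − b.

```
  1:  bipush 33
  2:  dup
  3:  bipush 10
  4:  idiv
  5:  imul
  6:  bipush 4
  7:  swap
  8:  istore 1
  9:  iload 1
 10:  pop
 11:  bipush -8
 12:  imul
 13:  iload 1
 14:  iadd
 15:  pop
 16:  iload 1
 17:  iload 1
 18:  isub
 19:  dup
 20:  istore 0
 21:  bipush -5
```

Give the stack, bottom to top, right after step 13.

[-32, 99]

bipush 33  [33]
dup        [33, 33]
bipush 10  [33, 33, 10]
idiv       [33, 3]
imul       [99]
bipush 4   [99, 4]
swap       [4, 99]
istore 1   [4]
iload 1    [4, 99]
pop        [4]
bipush -8  [4, -8]
imul       [-32]
iload 1    [-32, 99]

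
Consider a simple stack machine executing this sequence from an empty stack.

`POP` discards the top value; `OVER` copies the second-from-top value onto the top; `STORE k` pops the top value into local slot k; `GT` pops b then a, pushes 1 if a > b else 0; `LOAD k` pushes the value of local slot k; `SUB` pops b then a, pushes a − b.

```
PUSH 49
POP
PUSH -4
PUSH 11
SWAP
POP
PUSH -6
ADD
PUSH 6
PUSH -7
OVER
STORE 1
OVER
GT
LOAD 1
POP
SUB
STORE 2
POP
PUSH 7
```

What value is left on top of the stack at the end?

PUSH 49  49
POP      (empty)
PUSH -4  -4
PUSH 11  -4 11
SWAP     11 -4
POP      11
PUSH -6  11 -6
ADD      5
PUSH 6   5 6
PUSH -7  5 6 -7
OVER     5 6 -7 6
STORE 1  5 6 -7
OVER     5 6 -7 6
GT       5 6 0
LOAD 1   5 6 0 6
POP      5 6 0
SUB      5 6
STORE 2  5
POP      (empty)
PUSH 7   7

7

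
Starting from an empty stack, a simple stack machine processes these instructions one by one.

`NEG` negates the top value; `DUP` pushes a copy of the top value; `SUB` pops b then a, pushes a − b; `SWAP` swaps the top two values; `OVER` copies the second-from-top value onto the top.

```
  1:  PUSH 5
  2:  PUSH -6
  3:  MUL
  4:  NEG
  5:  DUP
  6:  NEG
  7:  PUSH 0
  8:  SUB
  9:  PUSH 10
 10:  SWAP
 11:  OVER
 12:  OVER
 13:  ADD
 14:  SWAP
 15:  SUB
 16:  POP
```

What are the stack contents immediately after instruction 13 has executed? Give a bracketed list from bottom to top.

PUSH 5  : 5
PUSH -6 : 5 -6
MUL     : -30
NEG     : 30
DUP     : 30 30
NEG     : 30 -30
PUSH 0  : 30 -30 0
SUB     : 30 -30
PUSH 10 : 30 -30 10
SWAP    : 30 10 -30
OVER    : 30 10 -30 10
OVER    : 30 10 -30 10 -30
ADD     : 30 10 -30 -20

[30, 10, -30, -20]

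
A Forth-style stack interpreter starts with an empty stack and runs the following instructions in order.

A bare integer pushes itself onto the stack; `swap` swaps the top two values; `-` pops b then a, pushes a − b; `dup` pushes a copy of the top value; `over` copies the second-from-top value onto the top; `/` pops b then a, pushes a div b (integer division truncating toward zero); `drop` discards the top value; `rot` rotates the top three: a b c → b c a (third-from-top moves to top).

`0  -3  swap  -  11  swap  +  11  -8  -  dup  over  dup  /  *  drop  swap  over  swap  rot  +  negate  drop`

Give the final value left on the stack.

0      -> 0
-3     -> 0 -3
swap   -> -3 0
-      -> -3
11     -> -3 11
swap   -> 11 -3
+      -> 8
11     -> 8 11
-8     -> 8 11 -8
-      -> 8 19
dup    -> 8 19 19
over   -> 8 19 19 19
dup    -> 8 19 19 19 19
/      -> 8 19 19 1
*      -> 8 19 19
drop   -> 8 19
swap   -> 19 8
over   -> 19 8 19
swap   -> 19 19 8
rot    -> 19 8 19
+      -> 19 27
negate -> 19 -27
drop   -> 19

19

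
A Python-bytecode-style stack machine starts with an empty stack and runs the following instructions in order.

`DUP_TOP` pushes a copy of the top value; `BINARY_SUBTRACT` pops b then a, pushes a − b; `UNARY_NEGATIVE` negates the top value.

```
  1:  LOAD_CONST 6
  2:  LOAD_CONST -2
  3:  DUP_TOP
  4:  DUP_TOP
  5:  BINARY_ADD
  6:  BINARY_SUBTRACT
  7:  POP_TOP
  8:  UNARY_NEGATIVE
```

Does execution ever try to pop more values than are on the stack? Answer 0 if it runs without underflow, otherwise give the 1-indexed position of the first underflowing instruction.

LOAD_CONST 6    : [6]
LOAD_CONST -2   : [6, -2]
DUP_TOP         : [6, -2, -2]
DUP_TOP         : [6, -2, -2, -2]
BINARY_ADD      : [6, -2, -4]
BINARY_SUBTRACT : [6, 2]
POP_TOP         : [6]
UNARY_NEGATIVE  : [-6]

0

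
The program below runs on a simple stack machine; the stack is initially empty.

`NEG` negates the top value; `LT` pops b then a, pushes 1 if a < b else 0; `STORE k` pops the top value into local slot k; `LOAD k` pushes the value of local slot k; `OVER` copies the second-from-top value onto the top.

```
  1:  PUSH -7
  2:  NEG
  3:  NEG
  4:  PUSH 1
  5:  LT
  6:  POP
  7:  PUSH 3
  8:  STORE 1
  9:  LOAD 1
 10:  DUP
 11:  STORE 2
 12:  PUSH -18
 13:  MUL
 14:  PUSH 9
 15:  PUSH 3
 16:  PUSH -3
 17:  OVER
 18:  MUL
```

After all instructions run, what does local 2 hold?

3

PUSH -7  → -7
NEG      → 7
NEG      → -7
PUSH 1   → -7 1
LT       → 1
POP      → (empty)
PUSH 3   → 3
STORE 1  → (empty)
LOAD 1   → 3
DUP      → 3 3
STORE 2  → 3
PUSH -18 → 3 -18
MUL      → -54
PUSH 9   → -54 9
PUSH 3   → -54 9 3
PUSH -3  → -54 9 3 -3
OVER     → -54 9 3 -3 3
MUL      → -54 9 3 -9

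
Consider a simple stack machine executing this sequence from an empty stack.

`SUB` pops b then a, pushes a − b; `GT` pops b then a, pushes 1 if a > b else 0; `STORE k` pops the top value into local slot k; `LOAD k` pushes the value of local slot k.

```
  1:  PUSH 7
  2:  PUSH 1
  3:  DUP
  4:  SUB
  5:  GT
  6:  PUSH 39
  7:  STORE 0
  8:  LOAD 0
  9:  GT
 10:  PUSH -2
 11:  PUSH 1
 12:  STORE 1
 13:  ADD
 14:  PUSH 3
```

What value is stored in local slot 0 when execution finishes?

39

PUSH 7   [7]
PUSH 1   [7, 1]
DUP      [7, 1, 1]
SUB      [7, 0]
GT       [1]
PUSH 39  [1, 39]
STORE 0  [1]
LOAD 0   [1, 39]
GT       [0]
PUSH -2  [0, -2]
PUSH 1   [0, -2, 1]
STORE 1  [0, -2]
ADD      [-2]
PUSH 3   [-2, 3]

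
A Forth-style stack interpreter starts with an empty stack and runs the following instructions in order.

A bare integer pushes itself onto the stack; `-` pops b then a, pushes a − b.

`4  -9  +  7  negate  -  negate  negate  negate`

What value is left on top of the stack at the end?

-2

4      : [4]
-9     : [4, -9]
+      : [-5]
7      : [-5, 7]
negate : [-5, -7]
-      : [2]
negate : [-2]
negate : [2]
negate : [-2]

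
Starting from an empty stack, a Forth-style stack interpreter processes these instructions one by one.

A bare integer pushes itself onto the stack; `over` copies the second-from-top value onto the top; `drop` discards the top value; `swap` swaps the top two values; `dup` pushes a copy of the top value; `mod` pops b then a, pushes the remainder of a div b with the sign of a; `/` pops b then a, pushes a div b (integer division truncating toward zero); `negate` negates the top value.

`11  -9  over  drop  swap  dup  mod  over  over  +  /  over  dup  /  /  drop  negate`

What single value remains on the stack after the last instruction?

9

11      11
-9      11 -9
over    11 -9 11
drop    11 -9
swap    -9 11
dup     -9 11 11
mod     -9 0
over    -9 0 -9
over    -9 0 -9 0
+       -9 0 -9
/       -9 0
over    -9 0 -9
dup     -9 0 -9 -9
/       -9 0 1
/       -9 0
drop    -9
negate  9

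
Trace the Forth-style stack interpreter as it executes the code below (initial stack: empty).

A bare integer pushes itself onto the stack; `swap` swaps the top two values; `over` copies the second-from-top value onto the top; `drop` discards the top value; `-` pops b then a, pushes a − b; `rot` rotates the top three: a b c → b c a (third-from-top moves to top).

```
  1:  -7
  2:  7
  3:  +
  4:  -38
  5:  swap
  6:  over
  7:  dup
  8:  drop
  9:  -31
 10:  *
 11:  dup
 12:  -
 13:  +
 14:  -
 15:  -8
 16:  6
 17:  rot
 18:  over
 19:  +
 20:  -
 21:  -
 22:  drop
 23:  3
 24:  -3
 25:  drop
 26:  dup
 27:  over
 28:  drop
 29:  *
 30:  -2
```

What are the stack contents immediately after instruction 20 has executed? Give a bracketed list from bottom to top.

-7   : -7
7    : -7 7
+    : 0
-38  : 0 -38
swap : -38 0
over : -38 0 -38
dup  : -38 0 -38 -38
drop : -38 0 -38
-31  : -38 0 -38 -31
*    : -38 0 1178
dup  : -38 0 1178 1178
-    : -38 0 0
+    : -38 0
-    : -38
-8   : -38 -8
6    : -38 -8 6
rot  : -8 6 -38
over : -8 6 -38 6
+    : -8 6 -32
-    : -8 38

[-8, 38]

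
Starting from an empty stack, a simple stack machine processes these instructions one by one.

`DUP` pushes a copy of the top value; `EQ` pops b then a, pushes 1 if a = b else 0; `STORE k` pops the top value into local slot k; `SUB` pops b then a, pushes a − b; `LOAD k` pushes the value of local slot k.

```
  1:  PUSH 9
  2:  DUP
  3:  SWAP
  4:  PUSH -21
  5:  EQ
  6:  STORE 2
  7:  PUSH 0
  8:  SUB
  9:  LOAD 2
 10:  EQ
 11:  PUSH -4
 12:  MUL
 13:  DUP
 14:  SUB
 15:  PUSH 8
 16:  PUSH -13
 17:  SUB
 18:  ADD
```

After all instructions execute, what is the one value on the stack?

PUSH 9    [9]
DUP       [9, 9]
SWAP      [9, 9]
PUSH -21  [9, 9, -21]
EQ        [9, 0]
STORE 2   [9]
PUSH 0    [9, 0]
SUB       [9]
LOAD 2    [9, 0]
EQ        [0]
PUSH -4   [0, -4]
MUL       [0]
DUP       [0, 0]
SUB       [0]
PUSH 8    [0, 8]
PUSH -13  [0, 8, -13]
SUB       [0, 21]
ADD       [21]

21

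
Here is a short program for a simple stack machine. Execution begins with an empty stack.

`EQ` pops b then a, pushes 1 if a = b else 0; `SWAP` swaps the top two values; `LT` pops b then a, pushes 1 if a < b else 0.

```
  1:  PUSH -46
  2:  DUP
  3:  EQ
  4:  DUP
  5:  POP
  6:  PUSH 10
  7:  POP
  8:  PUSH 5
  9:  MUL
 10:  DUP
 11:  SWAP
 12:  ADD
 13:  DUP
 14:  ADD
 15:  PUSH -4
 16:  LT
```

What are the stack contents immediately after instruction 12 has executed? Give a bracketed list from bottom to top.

[10]

PUSH -46 -> -46
DUP      -> -46 -46
EQ       -> 1
DUP      -> 1 1
POP      -> 1
PUSH 10  -> 1 10
POP      -> 1
PUSH 5   -> 1 5
MUL      -> 5
DUP      -> 5 5
SWAP     -> 5 5
ADD      -> 10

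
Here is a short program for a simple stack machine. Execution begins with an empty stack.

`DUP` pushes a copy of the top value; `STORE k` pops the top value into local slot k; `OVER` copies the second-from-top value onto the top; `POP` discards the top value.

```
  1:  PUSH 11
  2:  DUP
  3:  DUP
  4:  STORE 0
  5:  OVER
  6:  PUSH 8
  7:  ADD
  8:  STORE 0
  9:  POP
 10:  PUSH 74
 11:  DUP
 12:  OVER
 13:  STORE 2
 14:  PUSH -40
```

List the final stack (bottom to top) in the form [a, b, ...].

PUSH 11  : [11]
DUP      : [11, 11]
DUP      : [11, 11, 11]
STORE 0  : [11, 11]
OVER     : [11, 11, 11]
PUSH 8   : [11, 11, 11, 8]
ADD      : [11, 11, 19]
STORE 0  : [11, 11]
POP      : [11]
PUSH 74  : [11, 74]
DUP      : [11, 74, 74]
OVER     : [11, 74, 74, 74]
STORE 2  : [11, 74, 74]
PUSH -40 : [11, 74, 74, -40]

[11, 74, 74, -40]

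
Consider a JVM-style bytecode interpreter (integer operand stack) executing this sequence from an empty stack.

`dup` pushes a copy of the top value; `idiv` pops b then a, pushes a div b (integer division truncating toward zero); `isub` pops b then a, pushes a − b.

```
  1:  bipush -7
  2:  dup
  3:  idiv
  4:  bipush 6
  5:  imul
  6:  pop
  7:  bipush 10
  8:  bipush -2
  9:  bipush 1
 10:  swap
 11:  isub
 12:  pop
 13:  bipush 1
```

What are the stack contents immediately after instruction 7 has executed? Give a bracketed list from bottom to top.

bipush -7 → [-7]
dup       → [-7, -7]
idiv      → [1]
bipush 6  → [1, 6]
imul      → [6]
pop       → []
bipush 10 → [10]

[10]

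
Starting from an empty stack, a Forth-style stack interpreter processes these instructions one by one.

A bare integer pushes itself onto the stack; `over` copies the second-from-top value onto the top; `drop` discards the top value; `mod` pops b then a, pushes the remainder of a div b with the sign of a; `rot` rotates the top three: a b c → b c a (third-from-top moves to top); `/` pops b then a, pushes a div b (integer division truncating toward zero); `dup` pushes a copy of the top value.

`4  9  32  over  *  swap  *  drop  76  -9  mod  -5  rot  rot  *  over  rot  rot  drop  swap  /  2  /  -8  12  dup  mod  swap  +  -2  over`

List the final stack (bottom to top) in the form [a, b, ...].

[0, -8, -2, -8]

4     4
9     4 9
32    4 9 32
over  4 9 32 9
*     4 9 288
swap  4 288 9
*     4 2592
drop  4
76    4 76
-9    4 76 -9
mod   4 4
-5    4 4 -5
rot   4 -5 4
rot   -5 4 4
*     -5 16
over  -5 16 -5
rot   16 -5 -5
rot   -5 -5 16
drop  -5 -5
swap  -5 -5
/     1
2     1 2
/     0
-8    0 -8
12    0 -8 12
dup   0 -8 12 12
mod   0 -8 0
swap  0 0 -8
+     0 -8
-2    0 -8 -2
over  0 -8 -2 -8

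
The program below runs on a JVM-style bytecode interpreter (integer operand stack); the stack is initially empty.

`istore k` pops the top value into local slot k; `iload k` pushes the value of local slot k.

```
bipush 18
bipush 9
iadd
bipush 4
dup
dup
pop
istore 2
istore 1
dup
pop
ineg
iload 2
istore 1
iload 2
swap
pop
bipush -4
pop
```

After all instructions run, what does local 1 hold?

bipush 18 → [18]
bipush 9  → [18, 9]
iadd      → [27]
bipush 4  → [27, 4]
dup       → [27, 4, 4]
dup       → [27, 4, 4, 4]
pop       → [27, 4, 4]
istore 2  → [27, 4]
istore 1  → [27]
dup       → [27, 27]
pop       → [27]
ineg      → [-27]
iload 2   → [-27, 4]
istore 1  → [-27]
iload 2   → [-27, 4]
swap      → [4, -27]
pop       → [4]
bipush -4 → [4, -4]
pop       → [4]

4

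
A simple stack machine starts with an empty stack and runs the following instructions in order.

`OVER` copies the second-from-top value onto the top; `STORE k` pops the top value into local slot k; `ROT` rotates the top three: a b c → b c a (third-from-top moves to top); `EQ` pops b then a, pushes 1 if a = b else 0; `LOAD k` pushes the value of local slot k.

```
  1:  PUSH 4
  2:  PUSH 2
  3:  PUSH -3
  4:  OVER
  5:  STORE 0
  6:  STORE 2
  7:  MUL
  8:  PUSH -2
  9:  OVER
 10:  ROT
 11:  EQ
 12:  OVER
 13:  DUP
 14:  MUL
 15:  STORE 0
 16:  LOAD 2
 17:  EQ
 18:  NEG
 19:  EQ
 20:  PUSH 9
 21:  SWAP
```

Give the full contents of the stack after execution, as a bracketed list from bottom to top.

PUSH 4  -> 4
PUSH 2  -> 4 2
PUSH -3 -> 4 2 -3
OVER    -> 4 2 -3 2
STORE 0 -> 4 2 -3
STORE 2 -> 4 2
MUL     -> 8
PUSH -2 -> 8 -2
OVER    -> 8 -2 8
ROT     -> -2 8 8
EQ      -> -2 1
OVER    -> -2 1 -2
DUP     -> -2 1 -2 -2
MUL     -> -2 1 4
STORE 0 -> -2 1
LOAD 2  -> -2 1 -3
EQ      -> -2 0
NEG     -> -2 0
EQ      -> 0
PUSH 9  -> 0 9
SWAP    -> 9 0

[9, 0]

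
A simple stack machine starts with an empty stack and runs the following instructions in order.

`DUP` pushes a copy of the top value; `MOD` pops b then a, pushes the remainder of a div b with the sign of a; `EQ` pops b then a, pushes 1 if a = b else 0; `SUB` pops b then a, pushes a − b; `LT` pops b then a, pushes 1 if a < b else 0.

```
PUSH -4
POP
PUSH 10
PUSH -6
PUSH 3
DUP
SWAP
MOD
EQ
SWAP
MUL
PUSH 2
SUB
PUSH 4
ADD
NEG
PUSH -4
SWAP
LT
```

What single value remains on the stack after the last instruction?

PUSH -4 : [-4]
POP     : []
PUSH 10 : [10]
PUSH -6 : [10, -6]
PUSH 3  : [10, -6, 3]
DUP     : [10, -6, 3, 3]
SWAP    : [10, -6, 3, 3]
MOD     : [10, -6, 0]
EQ      : [10, 0]
SWAP    : [0, 10]
MUL     : [0]
PUSH 2  : [0, 2]
SUB     : [-2]
PUSH 4  : [-2, 4]
ADD     : [2]
NEG     : [-2]
PUSH -4 : [-2, -4]
SWAP    : [-4, -2]
LT      : [1]

1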